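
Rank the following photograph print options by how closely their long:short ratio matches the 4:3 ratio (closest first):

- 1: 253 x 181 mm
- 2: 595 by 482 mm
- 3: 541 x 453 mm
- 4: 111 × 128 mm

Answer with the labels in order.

1: 253/181 ≈ 1.398 → |1.398 − 1.333| = 0.065
2: 595/482 ≈ 1.234 → |1.234 − 1.333| = 0.099
3: 541/453 ≈ 1.194 → |1.194 − 1.333| = 0.139
4: 128/111 ≈ 1.153 → |1.153 − 1.333| = 0.180

1, 2, 3, 4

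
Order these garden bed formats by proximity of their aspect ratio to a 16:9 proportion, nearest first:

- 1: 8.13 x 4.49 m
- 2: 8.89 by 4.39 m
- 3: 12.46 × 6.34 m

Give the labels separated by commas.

1, 3, 2

1: 8.13/4.49 ≈ 1.811 → |1.811 − 1.778| = 0.033
2: 8.89/4.39 ≈ 2.025 → |2.025 − 1.778| = 0.247
3: 12.46/6.34 ≈ 1.965 → |1.965 − 1.778| = 0.187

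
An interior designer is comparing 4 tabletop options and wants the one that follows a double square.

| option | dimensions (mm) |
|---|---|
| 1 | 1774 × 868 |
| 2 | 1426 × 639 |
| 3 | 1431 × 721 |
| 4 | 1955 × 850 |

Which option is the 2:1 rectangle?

Target 2:1 ≈ 2.000.
1: 2.044 (Δ0.044)  2: 2.232 (Δ0.232)  3: 1.985 (Δ0.015)  4: 2.300 (Δ0.300)

3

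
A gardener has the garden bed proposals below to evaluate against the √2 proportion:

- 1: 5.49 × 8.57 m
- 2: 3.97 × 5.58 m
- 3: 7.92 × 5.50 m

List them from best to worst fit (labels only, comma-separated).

Ratios: 1 = 8.57 / 5.49 ≈ 1.561; 2 = 5.58 / 3.97 ≈ 1.406; 3 = 7.92 / 5.50 ≈ 1.440.
|Δ from 1.414|: 1 0.147; 2 0.008; 3 0.026.

2, 3, 1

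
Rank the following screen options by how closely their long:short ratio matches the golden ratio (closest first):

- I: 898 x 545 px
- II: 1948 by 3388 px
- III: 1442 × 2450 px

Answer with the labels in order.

I, III, II

Ratios: I = 898 / 545 ≈ 1.648; II = 3388 / 1948 ≈ 1.739; III = 2450 / 1442 ≈ 1.699.
|Δ from 1.618|: I 0.030; II 0.121; III 0.081.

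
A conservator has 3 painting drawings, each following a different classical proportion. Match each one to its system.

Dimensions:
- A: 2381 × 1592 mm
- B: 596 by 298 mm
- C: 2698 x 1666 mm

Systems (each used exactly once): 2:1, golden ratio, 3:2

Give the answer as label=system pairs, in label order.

Ratios: A ≈ 1.496; B ≈ 2.000; C ≈ 1.619.
Targets: 2:1 ≈ 2.000; golden ratio ≈ 1.618; 3:2 ≈ 1.500.

A=3:2, B=2:1, C=golden ratio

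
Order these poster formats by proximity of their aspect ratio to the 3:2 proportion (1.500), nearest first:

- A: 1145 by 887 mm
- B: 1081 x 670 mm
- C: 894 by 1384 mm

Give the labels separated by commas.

C, B, A

A: 1145/887 ≈ 1.291 → |1.291 − 1.500| = 0.209
B: 1081/670 ≈ 1.613 → |1.613 − 1.500| = 0.113
C: 1384/894 ≈ 1.548 → |1.548 − 1.500| = 0.048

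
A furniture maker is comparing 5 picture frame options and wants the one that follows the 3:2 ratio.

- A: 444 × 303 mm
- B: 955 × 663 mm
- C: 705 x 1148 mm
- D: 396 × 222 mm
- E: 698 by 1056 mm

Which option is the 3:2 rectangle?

E

Target 3:2 ≈ 1.500.
A: 1.465 (Δ0.035)  B: 1.440 (Δ0.060)  C: 1.628 (Δ0.128)  D: 1.784 (Δ0.284)  E: 1.513 (Δ0.013)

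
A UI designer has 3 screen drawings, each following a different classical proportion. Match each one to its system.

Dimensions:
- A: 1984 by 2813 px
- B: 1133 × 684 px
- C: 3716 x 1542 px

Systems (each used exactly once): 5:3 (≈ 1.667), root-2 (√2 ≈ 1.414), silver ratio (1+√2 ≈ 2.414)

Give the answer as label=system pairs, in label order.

A=root-2, B=5:3, C=silver ratio

Ratios: A ≈ 1.418; B ≈ 1.656; C ≈ 2.410.
Targets: 5:3 ≈ 1.667; root-2 ≈ 1.414; silver ratio ≈ 2.414.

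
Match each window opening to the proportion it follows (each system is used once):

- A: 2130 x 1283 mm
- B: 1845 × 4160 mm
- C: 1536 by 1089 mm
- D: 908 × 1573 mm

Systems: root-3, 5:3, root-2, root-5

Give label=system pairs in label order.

A=5:3, B=root-5, C=root-2, D=root-3

A = 2130/1283 ≈ 1.660 → 5:3 (1.667)
B = 4160/1845 ≈ 2.255 → root-5 (2.236)
C = 1536/1089 ≈ 1.410 → root-2 (1.414)
D = 1573/908 ≈ 1.732 → root-3 (1.732)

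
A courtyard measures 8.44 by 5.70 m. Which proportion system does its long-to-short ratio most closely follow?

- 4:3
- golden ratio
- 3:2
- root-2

3:2

8.44/5.70 ≈ 1.481. Nearest candidates are 3:2 (1.500, off by 0.019) and root-2 (1.414, off by 0.067).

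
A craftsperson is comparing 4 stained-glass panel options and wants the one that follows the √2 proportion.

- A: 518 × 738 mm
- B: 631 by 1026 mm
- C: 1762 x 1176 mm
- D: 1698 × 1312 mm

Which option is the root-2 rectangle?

Ratios (long/short): A ≈ 1.425; B ≈ 1.626; C ≈ 1.498; D ≈ 1.294.
root-2 ≈ 1.414; option A is nearest (Δ 0.011).

A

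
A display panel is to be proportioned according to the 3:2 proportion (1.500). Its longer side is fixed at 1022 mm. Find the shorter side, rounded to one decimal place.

681.3 mm

3:2 = 1.50000.
Shorter side = 1022 ÷ 1.50000 ≈ 681.333 → 681.3 mm.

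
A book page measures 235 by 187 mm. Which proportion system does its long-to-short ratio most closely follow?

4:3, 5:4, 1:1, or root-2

Ratio = 235 / 187 ≈ 1.257.
Distances: 4:3 1.333 (Δ 0.076); 5:4 1.250 (Δ 0.007); 1:1 1.000 (Δ 0.257); root-2 1.414 (Δ 0.157).

5:4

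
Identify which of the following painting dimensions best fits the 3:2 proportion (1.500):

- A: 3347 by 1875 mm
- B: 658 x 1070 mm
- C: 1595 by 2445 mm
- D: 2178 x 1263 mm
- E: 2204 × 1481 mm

E

Ratios (long/short): A ≈ 1.785; B ≈ 1.626; C ≈ 1.533; D ≈ 1.724; E ≈ 1.488.
3:2 ≈ 1.500; option E is nearest (Δ 0.012).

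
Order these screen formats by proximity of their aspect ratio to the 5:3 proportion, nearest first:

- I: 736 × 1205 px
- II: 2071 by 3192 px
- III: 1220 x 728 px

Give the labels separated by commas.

Ratios: I = 1205 / 736 ≈ 1.637; II = 3192 / 2071 ≈ 1.541; III = 1220 / 728 ≈ 1.676.
|Δ from 1.667|: I 0.030; II 0.126; III 0.009.

III, I, II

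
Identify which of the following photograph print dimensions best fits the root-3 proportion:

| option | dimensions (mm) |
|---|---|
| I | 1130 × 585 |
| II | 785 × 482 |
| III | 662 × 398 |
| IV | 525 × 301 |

Ratios (long/short): I ≈ 1.932; II ≈ 1.629; III ≈ 1.663; IV ≈ 1.744.
root-3 ≈ 1.732; option IV is nearest (Δ 0.012).

IV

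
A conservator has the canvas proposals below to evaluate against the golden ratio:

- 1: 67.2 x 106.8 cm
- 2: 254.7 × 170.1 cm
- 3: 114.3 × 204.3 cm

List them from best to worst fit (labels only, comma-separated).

1, 2, 3

1: 106.8/67.2 ≈ 1.589 → |1.589 − 1.618| = 0.029
2: 254.7/170.1 ≈ 1.497 → |1.497 − 1.618| = 0.121
3: 204.3/114.3 ≈ 1.787 → |1.787 − 1.618| = 0.169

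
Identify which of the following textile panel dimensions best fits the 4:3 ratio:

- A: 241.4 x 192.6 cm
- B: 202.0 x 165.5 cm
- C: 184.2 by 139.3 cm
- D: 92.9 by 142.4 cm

Ratios (long/short): A ≈ 1.253; B ≈ 1.221; C ≈ 1.322; D ≈ 1.533.
4:3 ≈ 1.333; option C is nearest (Δ 0.011).

C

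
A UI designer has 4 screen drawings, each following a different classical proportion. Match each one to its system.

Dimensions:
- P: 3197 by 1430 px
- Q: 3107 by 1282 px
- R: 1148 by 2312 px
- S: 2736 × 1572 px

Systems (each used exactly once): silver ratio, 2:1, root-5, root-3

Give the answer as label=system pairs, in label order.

P = 3197/1430 ≈ 2.236 → root-5 (2.236)
Q = 3107/1282 ≈ 2.424 → silver ratio (2.414)
R = 2312/1148 ≈ 2.014 → 2:1 (2.000)
S = 2736/1572 ≈ 1.740 → root-3 (1.732)

P=root-5, Q=silver ratio, R=2:1, S=root-3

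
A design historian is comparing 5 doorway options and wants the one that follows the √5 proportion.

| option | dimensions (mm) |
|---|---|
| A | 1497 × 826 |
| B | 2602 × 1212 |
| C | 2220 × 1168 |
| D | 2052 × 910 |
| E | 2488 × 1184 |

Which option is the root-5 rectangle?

D

Ratios (long/short): A ≈ 1.812; B ≈ 2.147; C ≈ 1.901; D ≈ 2.255; E ≈ 2.101.
root-5 ≈ 2.236; option D is nearest (Δ 0.019).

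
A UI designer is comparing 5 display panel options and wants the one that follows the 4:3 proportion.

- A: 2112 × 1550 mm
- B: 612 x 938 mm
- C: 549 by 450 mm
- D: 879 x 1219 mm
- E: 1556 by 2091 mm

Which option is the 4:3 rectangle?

E

Target 4:3 ≈ 1.333.
A: 1.363 (Δ0.030)  B: 1.533 (Δ0.200)  C: 1.220 (Δ0.113)  D: 1.387 (Δ0.054)  E: 1.344 (Δ0.011)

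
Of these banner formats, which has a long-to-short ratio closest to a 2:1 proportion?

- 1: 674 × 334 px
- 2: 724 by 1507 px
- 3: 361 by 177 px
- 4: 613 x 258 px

1

Target 2:1 ≈ 2.000.
1: 2.018 (Δ0.018)  2: 2.081 (Δ0.081)  3: 2.040 (Δ0.040)  4: 2.376 (Δ0.376)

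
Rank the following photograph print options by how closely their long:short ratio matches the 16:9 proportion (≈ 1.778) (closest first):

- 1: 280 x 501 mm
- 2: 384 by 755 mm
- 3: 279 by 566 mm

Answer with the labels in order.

Ratios: 1 = 501 / 280 ≈ 1.789; 2 = 755 / 384 ≈ 1.966; 3 = 566 / 279 ≈ 2.029.
|Δ from 1.778|: 1 0.011; 2 0.188; 3 0.251.

1, 2, 3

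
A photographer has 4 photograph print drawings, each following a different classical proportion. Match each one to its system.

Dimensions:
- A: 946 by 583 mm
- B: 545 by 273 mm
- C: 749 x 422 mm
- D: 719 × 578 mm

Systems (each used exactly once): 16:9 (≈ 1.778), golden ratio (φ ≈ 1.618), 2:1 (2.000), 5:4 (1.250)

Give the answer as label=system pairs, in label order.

A=golden ratio, B=2:1, C=16:9, D=5:4

Ratios: A ≈ 1.623; B ≈ 1.996; C ≈ 1.775; D ≈ 1.244.
Targets: 16:9 ≈ 1.778; golden ratio ≈ 1.618; 2:1 ≈ 2.000; 5:4 ≈ 1.250.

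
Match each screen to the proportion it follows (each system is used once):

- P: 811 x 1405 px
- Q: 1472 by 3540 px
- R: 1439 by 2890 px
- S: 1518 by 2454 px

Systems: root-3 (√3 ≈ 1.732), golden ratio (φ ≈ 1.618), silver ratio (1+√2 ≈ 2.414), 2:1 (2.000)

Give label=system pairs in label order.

P=root-3, Q=silver ratio, R=2:1, S=golden ratio

Ratios: P ≈ 1.732; Q ≈ 2.405; R ≈ 2.008; S ≈ 1.617.
Targets: root-3 ≈ 1.732; golden ratio ≈ 1.618; silver ratio ≈ 2.414; 2:1 ≈ 2.000.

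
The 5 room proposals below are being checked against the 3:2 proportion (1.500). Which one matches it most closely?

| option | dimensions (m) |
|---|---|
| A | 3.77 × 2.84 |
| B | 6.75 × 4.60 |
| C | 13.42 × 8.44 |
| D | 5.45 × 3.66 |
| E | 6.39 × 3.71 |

Target 3:2 ≈ 1.500.
A: 1.327 (Δ0.173)  B: 1.467 (Δ0.033)  C: 1.590 (Δ0.090)  D: 1.489 (Δ0.011)  E: 1.722 (Δ0.222)

D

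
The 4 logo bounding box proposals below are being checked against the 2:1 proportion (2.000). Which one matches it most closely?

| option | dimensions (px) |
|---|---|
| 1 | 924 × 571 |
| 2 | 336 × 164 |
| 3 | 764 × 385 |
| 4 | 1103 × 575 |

Ratios (long/short): 1 ≈ 1.618; 2 ≈ 2.049; 3 ≈ 1.984; 4 ≈ 1.918.
2:1 ≈ 2.000; option 3 is nearest (Δ 0.016).

3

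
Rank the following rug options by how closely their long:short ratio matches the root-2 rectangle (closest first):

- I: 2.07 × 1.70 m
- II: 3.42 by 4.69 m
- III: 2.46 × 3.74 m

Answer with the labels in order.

II, III, I

I: 2.07/1.70 ≈ 1.218 → |1.218 − 1.414| = 0.196
II: 4.69/3.42 ≈ 1.371 → |1.371 − 1.414| = 0.043
III: 3.74/2.46 ≈ 1.520 → |1.520 − 1.414| = 0.106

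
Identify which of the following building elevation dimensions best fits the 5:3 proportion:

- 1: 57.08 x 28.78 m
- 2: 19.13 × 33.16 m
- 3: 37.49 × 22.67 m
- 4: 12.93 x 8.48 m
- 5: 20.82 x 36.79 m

3

Ratios (long/short): 1 ≈ 1.983; 2 ≈ 1.733; 3 ≈ 1.654; 4 ≈ 1.525; 5 ≈ 1.767.
5:3 ≈ 1.667; option 3 is nearest (Δ 0.013).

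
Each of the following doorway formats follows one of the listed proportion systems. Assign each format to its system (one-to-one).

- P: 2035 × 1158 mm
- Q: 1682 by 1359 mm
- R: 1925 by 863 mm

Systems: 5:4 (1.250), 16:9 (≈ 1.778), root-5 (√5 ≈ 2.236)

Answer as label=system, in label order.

P=16:9, Q=5:4, R=root-5

Ratios: P ≈ 1.757; Q ≈ 1.238; R ≈ 2.231.
Targets: 5:4 ≈ 1.250; 16:9 ≈ 1.778; root-5 ≈ 2.236.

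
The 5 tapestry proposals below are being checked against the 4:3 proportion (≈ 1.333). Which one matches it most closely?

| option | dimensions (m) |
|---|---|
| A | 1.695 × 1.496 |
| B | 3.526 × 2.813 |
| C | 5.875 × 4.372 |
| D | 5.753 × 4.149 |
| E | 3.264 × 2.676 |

C

Ratios (long/short): A ≈ 1.133; B ≈ 1.253; C ≈ 1.344; D ≈ 1.387; E ≈ 1.220.
4:3 ≈ 1.333; option C is nearest (Δ 0.011).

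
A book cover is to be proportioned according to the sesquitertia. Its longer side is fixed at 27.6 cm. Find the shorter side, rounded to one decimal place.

4:3 ≈ 1.33333.
Shorter side = 27.6 ÷ 1.33333 ≈ 20.700 → 20.7 cm.

20.7 cm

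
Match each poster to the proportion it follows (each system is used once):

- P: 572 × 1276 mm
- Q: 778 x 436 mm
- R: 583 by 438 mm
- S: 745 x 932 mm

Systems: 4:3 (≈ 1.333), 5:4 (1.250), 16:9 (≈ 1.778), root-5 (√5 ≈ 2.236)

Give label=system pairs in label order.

Ratios: P ≈ 2.231; Q ≈ 1.784; R ≈ 1.331; S ≈ 1.251.
Targets: 4:3 ≈ 1.333; 5:4 ≈ 1.250; 16:9 ≈ 1.778; root-5 ≈ 2.236.

P=root-5, Q=16:9, R=4:3, S=5:4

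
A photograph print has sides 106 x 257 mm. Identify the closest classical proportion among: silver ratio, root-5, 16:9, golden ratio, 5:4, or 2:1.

Ratio = 257 / 106 ≈ 2.425.
Distances: silver ratio 2.414 (Δ 0.011); root-5 2.236 (Δ 0.189); 16:9 1.778 (Δ 0.647); golden ratio 1.618 (Δ 0.807); 5:4 1.250 (Δ 1.175); 2:1 2.000 (Δ 0.425).

silver ratio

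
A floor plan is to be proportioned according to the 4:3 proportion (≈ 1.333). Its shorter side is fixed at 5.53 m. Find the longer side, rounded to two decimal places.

7.37 m

4:3 ≈ 1.33333.
Longer side = 5.53 × 1.33333 ≈ 7.3733 → 7.37 m.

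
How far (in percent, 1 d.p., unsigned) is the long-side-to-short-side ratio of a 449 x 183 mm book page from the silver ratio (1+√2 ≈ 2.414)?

1.6%

Ratio = 449 / 183 ≈ 2.4536.
Ideal silver ratio ≈ 2.4142. |2.4536 − 2.4142| / 2.4142 ≈ 1.63% → 1.6%.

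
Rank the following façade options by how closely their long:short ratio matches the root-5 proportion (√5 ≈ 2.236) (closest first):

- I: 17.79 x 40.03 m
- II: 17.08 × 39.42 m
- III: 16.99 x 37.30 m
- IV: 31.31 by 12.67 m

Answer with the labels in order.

I, III, II, IV

Ratios: I = 40.03 / 17.79 ≈ 2.250; II = 39.42 / 17.08 ≈ 2.308; III = 37.30 / 16.99 ≈ 2.195; IV = 31.31 / 12.67 ≈ 2.471.
|Δ from 2.236|: I 0.014; II 0.072; III 0.041; IV 0.235.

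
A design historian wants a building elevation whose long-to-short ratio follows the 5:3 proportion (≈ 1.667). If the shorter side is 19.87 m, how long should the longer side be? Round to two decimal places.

5:3 ≈ 1.66667.
Longer side = 19.87 × 1.66667 ≈ 33.1167 → 33.12 m.

33.12 m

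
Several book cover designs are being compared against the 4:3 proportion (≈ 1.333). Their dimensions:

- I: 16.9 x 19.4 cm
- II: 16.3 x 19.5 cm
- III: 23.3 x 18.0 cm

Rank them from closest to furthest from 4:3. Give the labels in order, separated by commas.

Ratios: I = 19.4 / 16.9 ≈ 1.148; II = 19.5 / 16.3 ≈ 1.196; III = 23.3 / 18.0 ≈ 1.294.
|Δ from 1.333|: I 0.185; II 0.137; III 0.039.

III, II, I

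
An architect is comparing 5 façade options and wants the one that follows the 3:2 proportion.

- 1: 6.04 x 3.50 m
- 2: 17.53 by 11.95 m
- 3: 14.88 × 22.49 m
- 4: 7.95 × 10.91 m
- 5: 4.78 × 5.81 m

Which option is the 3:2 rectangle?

3

Target 3:2 ≈ 1.500.
1: 1.726 (Δ0.226)  2: 1.467 (Δ0.033)  3: 1.511 (Δ0.011)  4: 1.372 (Δ0.128)  5: 1.215 (Δ0.285)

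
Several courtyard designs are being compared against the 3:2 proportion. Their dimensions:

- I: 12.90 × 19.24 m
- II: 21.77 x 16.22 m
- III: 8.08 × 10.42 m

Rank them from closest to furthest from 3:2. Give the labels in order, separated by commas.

I, II, III

I: 19.24/12.90 ≈ 1.491 → |1.491 − 1.500| = 0.009
II: 21.77/16.22 ≈ 1.342 → |1.342 − 1.500| = 0.158
III: 10.42/8.08 ≈ 1.290 → |1.290 − 1.500| = 0.210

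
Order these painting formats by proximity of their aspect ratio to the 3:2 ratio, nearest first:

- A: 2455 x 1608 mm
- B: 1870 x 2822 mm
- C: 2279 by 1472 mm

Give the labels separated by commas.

A: 2455/1608 ≈ 1.527 → |1.527 − 1.500| = 0.027
B: 2822/1870 ≈ 1.509 → |1.509 − 1.500| = 0.009
C: 2279/1472 ≈ 1.548 → |1.548 − 1.500| = 0.048

B, A, C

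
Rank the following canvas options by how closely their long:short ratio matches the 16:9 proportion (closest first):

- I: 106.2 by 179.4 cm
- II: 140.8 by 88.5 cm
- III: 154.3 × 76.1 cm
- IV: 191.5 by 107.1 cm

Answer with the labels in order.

IV, I, II, III

I: 179.4/106.2 ≈ 1.689 → |1.689 − 1.778| = 0.089
II: 140.8/88.5 ≈ 1.591 → |1.591 − 1.778| = 0.187
III: 154.3/76.1 ≈ 2.028 → |2.028 − 1.778| = 0.250
IV: 191.5/107.1 ≈ 1.788 → |1.788 − 1.778| = 0.010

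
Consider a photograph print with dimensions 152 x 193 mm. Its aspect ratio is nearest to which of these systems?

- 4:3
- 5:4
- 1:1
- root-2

193/152 ≈ 1.270. Nearest candidates are 5:4 (1.250, off by 0.020) and 4:3 (1.333, off by 0.063).

5:4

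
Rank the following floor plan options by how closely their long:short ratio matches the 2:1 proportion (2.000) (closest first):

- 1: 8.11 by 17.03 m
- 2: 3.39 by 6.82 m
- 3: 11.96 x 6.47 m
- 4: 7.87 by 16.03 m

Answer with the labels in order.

2, 4, 1, 3

Ratios: 1 = 17.03 / 8.11 ≈ 2.100; 2 = 6.82 / 3.39 ≈ 2.012; 3 = 11.96 / 6.47 ≈ 1.849; 4 = 16.03 / 7.87 ≈ 2.037.
|Δ from 2.000|: 1 0.100; 2 0.012; 3 0.151; 4 0.037.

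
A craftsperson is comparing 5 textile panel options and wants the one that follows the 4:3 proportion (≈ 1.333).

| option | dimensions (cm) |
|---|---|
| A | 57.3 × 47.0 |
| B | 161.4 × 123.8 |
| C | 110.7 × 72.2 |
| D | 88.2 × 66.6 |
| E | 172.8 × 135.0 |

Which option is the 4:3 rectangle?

D

Target 4:3 ≈ 1.333.
A: 1.219 (Δ0.114)  B: 1.304 (Δ0.029)  C: 1.533 (Δ0.200)  D: 1.324 (Δ0.009)  E: 1.280 (Δ0.053)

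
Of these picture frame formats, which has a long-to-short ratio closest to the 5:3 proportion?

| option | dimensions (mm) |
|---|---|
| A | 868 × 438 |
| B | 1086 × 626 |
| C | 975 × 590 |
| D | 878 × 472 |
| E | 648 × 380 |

Ratios (long/short): A ≈ 1.982; B ≈ 1.735; C ≈ 1.653; D ≈ 1.860; E ≈ 1.705.
5:3 ≈ 1.667; option C is nearest (Δ 0.014).

C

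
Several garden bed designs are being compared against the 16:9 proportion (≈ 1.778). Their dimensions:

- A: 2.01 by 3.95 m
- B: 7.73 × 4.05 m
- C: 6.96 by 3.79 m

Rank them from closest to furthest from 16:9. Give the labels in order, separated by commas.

Ratios: A = 3.95 / 2.01 ≈ 1.965; B = 7.73 / 4.05 ≈ 1.909; C = 6.96 / 3.79 ≈ 1.836.
|Δ from 1.778|: A 0.187; B 0.131; C 0.058.

C, B, A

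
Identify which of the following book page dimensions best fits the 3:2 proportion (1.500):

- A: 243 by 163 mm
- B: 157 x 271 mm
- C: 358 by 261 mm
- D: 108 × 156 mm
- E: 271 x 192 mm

Ratios (long/short): A ≈ 1.491; B ≈ 1.726; C ≈ 1.372; D ≈ 1.444; E ≈ 1.411.
3:2 ≈ 1.500; option A is nearest (Δ 0.009).

A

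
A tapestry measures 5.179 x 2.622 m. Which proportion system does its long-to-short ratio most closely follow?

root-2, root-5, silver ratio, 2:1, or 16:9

2:1

Ratio = 5.179 / 2.622 ≈ 1.975.
Distances: root-2 1.414 (Δ 0.561); root-5 2.236 (Δ 0.261); silver ratio 2.414 (Δ 0.439); 2:1 2.000 (Δ 0.025); 16:9 1.778 (Δ 0.197).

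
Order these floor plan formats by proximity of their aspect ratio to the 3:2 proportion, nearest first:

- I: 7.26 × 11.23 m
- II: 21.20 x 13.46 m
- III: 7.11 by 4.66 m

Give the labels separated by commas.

Ratios: I = 11.23 / 7.26 ≈ 1.547; II = 21.20 / 13.46 ≈ 1.575; III = 7.11 / 4.66 ≈ 1.526.
|Δ from 1.500|: I 0.047; II 0.075; III 0.026.

III, I, II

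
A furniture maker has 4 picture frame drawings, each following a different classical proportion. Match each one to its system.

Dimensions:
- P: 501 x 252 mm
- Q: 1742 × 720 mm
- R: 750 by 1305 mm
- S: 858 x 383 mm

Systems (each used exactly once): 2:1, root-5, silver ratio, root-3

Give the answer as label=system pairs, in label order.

P=2:1, Q=silver ratio, R=root-3, S=root-5

P = 501/252 ≈ 1.988 → 2:1 (2.000)
Q = 1742/720 ≈ 2.419 → silver ratio (2.414)
R = 1305/750 ≈ 1.740 → root-3 (1.732)
S = 858/383 ≈ 2.240 → root-5 (2.236)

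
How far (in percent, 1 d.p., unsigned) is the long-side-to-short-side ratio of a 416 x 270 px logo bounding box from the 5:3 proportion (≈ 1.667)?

Ratio = 416 / 270 ≈ 1.5407.
Ideal 5:3 ≈ 1.6667. |1.5407 − 1.6667| / 1.6667 ≈ 7.56% → 7.6%.

7.6%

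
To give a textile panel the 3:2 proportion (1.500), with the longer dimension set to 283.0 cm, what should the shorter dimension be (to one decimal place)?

3:2 = 1.50000.
Shorter side = 283.0 ÷ 1.50000 ≈ 188.667 → 188.7 cm.

188.7 cm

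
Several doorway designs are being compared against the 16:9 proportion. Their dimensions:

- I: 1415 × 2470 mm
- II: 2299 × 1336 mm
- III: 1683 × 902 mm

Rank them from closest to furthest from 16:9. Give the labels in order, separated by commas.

Ratios: I = 2470 / 1415 ≈ 1.746; II = 2299 / 1336 ≈ 1.721; III = 1683 / 902 ≈ 1.866.
|Δ from 1.778|: I 0.032; II 0.057; III 0.088.

I, II, III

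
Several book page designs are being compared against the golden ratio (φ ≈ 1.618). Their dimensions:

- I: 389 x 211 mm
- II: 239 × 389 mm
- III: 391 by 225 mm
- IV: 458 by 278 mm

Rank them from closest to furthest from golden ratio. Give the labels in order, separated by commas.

Ratios: I = 389 / 211 ≈ 1.844; II = 389 / 239 ≈ 1.628; III = 391 / 225 ≈ 1.738; IV = 458 / 278 ≈ 1.647.
|Δ from 1.618|: I 0.226; II 0.010; III 0.120; IV 0.029.

II, IV, III, I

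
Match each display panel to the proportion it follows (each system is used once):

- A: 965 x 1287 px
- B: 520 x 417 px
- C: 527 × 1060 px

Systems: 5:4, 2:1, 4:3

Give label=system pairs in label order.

A = 1287/965 ≈ 1.334 → 4:3 (1.333)
B = 520/417 ≈ 1.247 → 5:4 (1.250)
C = 1060/527 ≈ 2.011 → 2:1 (2.000)

A=4:3, B=5:4, C=2:1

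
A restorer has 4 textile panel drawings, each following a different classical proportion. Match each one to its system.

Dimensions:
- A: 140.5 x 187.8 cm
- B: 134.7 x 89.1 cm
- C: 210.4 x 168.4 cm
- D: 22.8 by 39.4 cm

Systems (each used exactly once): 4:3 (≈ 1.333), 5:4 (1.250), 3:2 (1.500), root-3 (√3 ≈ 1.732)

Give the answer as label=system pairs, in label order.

A = 187.8/140.5 ≈ 1.337 → 4:3 (1.333)
B = 134.7/89.1 ≈ 1.512 → 3:2 (1.500)
C = 210.4/168.4 ≈ 1.249 → 5:4 (1.250)
D = 39.4/22.8 ≈ 1.728 → root-3 (1.732)

A=4:3, B=3:2, C=5:4, D=root-3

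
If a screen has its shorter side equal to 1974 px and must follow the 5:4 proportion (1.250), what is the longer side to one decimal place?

2467.5 px

5:4 = 1.25000.
Longer side = 1974 × 1.25000 ≈ 2467.500 → 2467.5 px.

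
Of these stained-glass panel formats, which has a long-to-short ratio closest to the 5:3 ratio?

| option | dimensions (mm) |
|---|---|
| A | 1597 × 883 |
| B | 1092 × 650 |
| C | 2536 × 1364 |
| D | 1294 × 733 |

Ratios (long/short): A ≈ 1.809; B ≈ 1.680; C ≈ 1.859; D ≈ 1.765.
5:3 ≈ 1.667; option B is nearest (Δ 0.013).

B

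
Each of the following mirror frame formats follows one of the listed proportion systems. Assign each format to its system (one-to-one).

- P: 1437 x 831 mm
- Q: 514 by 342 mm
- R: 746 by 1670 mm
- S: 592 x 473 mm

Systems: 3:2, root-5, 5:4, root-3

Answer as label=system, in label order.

P=root-3, Q=3:2, R=root-5, S=5:4

Ratios: P ≈ 1.729; Q ≈ 1.503; R ≈ 2.239; S ≈ 1.252.
Targets: 3:2 ≈ 1.500; root-5 ≈ 2.236; 5:4 ≈ 1.250; root-3 ≈ 1.732.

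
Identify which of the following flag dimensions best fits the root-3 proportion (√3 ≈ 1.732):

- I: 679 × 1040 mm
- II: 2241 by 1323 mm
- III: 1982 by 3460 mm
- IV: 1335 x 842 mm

Target root-3 ≈ 1.732.
I: 1.532 (Δ0.200)  II: 1.694 (Δ0.038)  III: 1.746 (Δ0.014)  IV: 1.586 (Δ0.146)

III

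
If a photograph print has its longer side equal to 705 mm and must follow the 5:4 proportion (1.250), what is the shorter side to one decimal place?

564.0 mm

5:4 = 1.25000.
Shorter side = 705 ÷ 1.25000 ≈ 564.000 → 564.0 mm.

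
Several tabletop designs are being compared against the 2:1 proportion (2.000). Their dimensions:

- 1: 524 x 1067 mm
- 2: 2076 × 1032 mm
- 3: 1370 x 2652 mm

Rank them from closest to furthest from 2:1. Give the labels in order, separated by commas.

Ratios: 1 = 1067 / 524 ≈ 2.036; 2 = 2076 / 1032 ≈ 2.012; 3 = 2652 / 1370 ≈ 1.936.
|Δ from 2.000|: 1 0.036; 2 0.012; 3 0.064.

2, 1, 3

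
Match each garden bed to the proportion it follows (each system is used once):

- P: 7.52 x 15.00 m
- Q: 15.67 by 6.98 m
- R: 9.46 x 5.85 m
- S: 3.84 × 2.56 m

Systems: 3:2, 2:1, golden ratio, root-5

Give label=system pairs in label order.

P=2:1, Q=root-5, R=golden ratio, S=3:2

P = 15.00/7.52 ≈ 1.995 → 2:1 (2.000)
Q = 15.67/6.98 ≈ 2.245 → root-5 (2.236)
R = 9.46/5.85 ≈ 1.617 → golden ratio (1.618)
S = 3.84/2.56 ≈ 1.500 → 3:2 (1.500)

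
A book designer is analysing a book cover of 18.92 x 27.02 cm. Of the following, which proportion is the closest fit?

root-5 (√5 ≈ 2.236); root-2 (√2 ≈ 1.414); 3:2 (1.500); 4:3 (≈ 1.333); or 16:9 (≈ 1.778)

root-2

Ratio = 27.02 / 18.92 ≈ 1.428.
Distances: root-5 2.236 (Δ 0.808); root-2 1.414 (Δ 0.014); 3:2 1.500 (Δ 0.072); 4:3 1.333 (Δ 0.095); 16:9 1.778 (Δ 0.350).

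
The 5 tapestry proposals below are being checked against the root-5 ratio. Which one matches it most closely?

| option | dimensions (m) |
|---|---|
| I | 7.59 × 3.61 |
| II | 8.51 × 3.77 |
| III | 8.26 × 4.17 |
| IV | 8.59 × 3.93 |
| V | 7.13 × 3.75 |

Target root-5 ≈ 2.236.
I: 2.102 (Δ0.134)  II: 2.257 (Δ0.021)  III: 1.981 (Δ0.255)  IV: 2.186 (Δ0.050)  V: 1.901 (Δ0.335)

II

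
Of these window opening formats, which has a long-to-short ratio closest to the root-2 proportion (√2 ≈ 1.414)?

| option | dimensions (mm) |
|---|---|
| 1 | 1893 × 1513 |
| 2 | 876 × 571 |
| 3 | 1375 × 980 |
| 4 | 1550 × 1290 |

Ratios (long/short): 1 ≈ 1.251; 2 ≈ 1.534; 3 ≈ 1.403; 4 ≈ 1.202.
root-2 ≈ 1.414; option 3 is nearest (Δ 0.011).

3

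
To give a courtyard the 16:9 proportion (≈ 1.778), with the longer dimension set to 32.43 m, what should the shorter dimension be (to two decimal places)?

18.24 m

16:9 ≈ 1.77778.
Shorter side = 32.43 ÷ 1.77778 ≈ 18.2419 → 18.24 m.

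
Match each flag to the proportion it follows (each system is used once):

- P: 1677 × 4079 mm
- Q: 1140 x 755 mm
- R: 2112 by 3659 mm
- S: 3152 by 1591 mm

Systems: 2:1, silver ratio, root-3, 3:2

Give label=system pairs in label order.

P=silver ratio, Q=3:2, R=root-3, S=2:1

Ratios: P ≈ 2.432; Q ≈ 1.510; R ≈ 1.732; S ≈ 1.981.
Targets: 2:1 ≈ 2.000; silver ratio ≈ 2.414; root-3 ≈ 1.732; 3:2 ≈ 1.500.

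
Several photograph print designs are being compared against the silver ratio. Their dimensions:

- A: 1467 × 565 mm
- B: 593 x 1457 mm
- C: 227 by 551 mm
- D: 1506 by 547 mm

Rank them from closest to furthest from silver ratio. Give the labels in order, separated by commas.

A: 1467/565 ≈ 2.596 → |2.596 − 2.414| = 0.182
B: 1457/593 ≈ 2.457 → |2.457 − 2.414| = 0.043
C: 551/227 ≈ 2.427 → |2.427 − 2.414| = 0.013
D: 1506/547 ≈ 2.753 → |2.753 − 2.414| = 0.339

C, B, A, D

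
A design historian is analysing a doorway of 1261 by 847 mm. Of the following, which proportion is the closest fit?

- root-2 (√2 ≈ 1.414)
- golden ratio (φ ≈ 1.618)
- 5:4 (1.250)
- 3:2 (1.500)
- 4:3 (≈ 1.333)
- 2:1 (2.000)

3:2

Ratio = 1261 / 847 ≈ 1.489.
Distances: root-2 1.414 (Δ 0.075); golden ratio 1.618 (Δ 0.129); 5:4 1.250 (Δ 0.239); 3:2 1.500 (Δ 0.011); 4:3 1.333 (Δ 0.156); 2:1 2.000 (Δ 0.511).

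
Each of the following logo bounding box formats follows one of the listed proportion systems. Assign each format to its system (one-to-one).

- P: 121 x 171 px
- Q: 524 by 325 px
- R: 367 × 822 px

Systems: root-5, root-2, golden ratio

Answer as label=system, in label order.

P=root-2, Q=golden ratio, R=root-5

Ratios: P ≈ 1.413; Q ≈ 1.612; R ≈ 2.240.
Targets: root-5 ≈ 2.236; root-2 ≈ 1.414; golden ratio ≈ 1.618.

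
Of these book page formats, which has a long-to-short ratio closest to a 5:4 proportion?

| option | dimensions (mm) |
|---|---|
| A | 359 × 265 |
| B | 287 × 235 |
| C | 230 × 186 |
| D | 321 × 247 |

C

Target 5:4 ≈ 1.250.
A: 1.355 (Δ0.105)  B: 1.221 (Δ0.029)  C: 1.237 (Δ0.013)  D: 1.300 (Δ0.050)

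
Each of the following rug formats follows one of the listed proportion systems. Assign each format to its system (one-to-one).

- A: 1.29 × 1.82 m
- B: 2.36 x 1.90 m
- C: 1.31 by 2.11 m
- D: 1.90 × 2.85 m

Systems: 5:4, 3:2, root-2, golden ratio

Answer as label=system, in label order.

A=root-2, B=5:4, C=golden ratio, D=3:2

A = 1.82/1.29 ≈ 1.411 → root-2 (1.414)
B = 2.36/1.90 ≈ 1.242 → 5:4 (1.250)
C = 2.11/1.31 ≈ 1.611 → golden ratio (1.618)
D = 2.85/1.90 ≈ 1.500 → 3:2 (1.500)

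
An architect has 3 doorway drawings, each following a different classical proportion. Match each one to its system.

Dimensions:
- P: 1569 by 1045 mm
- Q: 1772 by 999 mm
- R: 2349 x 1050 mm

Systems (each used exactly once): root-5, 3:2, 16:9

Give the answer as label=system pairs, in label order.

P=3:2, Q=16:9, R=root-5

Ratios: P ≈ 1.501; Q ≈ 1.774; R ≈ 2.237.
Targets: root-5 ≈ 2.236; 3:2 ≈ 1.500; 16:9 ≈ 1.778.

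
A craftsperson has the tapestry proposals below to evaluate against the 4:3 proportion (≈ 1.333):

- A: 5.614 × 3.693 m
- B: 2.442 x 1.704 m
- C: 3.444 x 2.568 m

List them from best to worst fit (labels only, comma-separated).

C, B, A

A: 5.614/3.693 ≈ 1.520 → |1.520 − 1.333| = 0.187
B: 2.442/1.704 ≈ 1.433 → |1.433 − 1.333| = 0.100
C: 3.444/2.568 ≈ 1.341 → |1.341 − 1.333| = 0.008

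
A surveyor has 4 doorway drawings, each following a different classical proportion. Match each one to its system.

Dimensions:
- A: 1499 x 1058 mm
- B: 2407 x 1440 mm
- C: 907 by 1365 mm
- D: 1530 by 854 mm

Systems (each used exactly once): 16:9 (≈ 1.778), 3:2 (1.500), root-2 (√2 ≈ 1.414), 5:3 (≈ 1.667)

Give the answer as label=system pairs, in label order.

Ratios: A ≈ 1.417; B ≈ 1.672; C ≈ 1.505; D ≈ 1.792.
Targets: 16:9 ≈ 1.778; 3:2 ≈ 1.500; root-2 ≈ 1.414; 5:3 ≈ 1.667.

A=root-2, B=5:3, C=3:2, D=16:9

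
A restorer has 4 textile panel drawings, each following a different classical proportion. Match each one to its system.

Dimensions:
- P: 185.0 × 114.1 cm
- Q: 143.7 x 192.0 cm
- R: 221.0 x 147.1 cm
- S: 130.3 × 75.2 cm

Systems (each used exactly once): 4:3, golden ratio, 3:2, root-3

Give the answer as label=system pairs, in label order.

P=golden ratio, Q=4:3, R=3:2, S=root-3

Ratios: P ≈ 1.621; Q ≈ 1.336; R ≈ 1.502; S ≈ 1.733.
Targets: 4:3 ≈ 1.333; golden ratio ≈ 1.618; 3:2 ≈ 1.500; root-3 ≈ 1.732.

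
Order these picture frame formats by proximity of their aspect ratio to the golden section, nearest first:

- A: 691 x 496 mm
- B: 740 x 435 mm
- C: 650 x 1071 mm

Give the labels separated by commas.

C, B, A

Ratios: A = 691 / 496 ≈ 1.393; B = 740 / 435 ≈ 1.701; C = 1071 / 650 ≈ 1.648.
|Δ from 1.618|: A 0.225; B 0.083; C 0.030.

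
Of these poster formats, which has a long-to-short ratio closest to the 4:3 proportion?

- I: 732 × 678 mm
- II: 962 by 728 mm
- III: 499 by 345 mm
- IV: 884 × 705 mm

Ratios (long/short): I ≈ 1.080; II ≈ 1.321; III ≈ 1.446; IV ≈ 1.254.
4:3 ≈ 1.333; option II is nearest (Δ 0.012).

II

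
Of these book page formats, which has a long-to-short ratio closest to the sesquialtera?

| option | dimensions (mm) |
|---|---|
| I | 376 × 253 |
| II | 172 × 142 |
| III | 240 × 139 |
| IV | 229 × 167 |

Ratios (long/short): I ≈ 1.486; II ≈ 1.211; III ≈ 1.727; IV ≈ 1.371.
3:2 ≈ 1.500; option I is nearest (Δ 0.014).

I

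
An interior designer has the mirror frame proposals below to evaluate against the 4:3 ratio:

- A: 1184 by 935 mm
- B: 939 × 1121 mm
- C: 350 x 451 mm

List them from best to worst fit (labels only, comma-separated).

A: 1184/935 ≈ 1.266 → |1.266 − 1.333| = 0.067
B: 1121/939 ≈ 1.194 → |1.194 − 1.333| = 0.139
C: 451/350 ≈ 1.289 → |1.289 − 1.333| = 0.044

C, A, B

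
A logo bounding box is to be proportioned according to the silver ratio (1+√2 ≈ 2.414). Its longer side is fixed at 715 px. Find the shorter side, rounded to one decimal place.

silver ratio ≈ 2.41421.
Shorter side = 715 ÷ 2.41421 ≈ 296.163 → 296.2 px.

296.2 px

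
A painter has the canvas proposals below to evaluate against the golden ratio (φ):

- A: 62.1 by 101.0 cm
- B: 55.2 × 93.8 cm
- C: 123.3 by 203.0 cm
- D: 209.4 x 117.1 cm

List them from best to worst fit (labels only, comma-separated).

Ratios: A = 101.0 / 62.1 ≈ 1.626; B = 93.8 / 55.2 ≈ 1.699; C = 203.0 / 123.3 ≈ 1.646; D = 209.4 / 117.1 ≈ 1.788.
|Δ from 1.618|: A 0.008; B 0.081; C 0.028; D 0.170.

A, C, B, D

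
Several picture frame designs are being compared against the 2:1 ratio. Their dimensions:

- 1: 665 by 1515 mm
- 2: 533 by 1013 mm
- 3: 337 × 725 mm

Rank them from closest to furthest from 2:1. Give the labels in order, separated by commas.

Ratios: 1 = 1515 / 665 ≈ 2.278; 2 = 1013 / 533 ≈ 1.901; 3 = 725 / 337 ≈ 2.151.
|Δ from 2.000|: 1 0.278; 2 0.099; 3 0.151.

2, 3, 1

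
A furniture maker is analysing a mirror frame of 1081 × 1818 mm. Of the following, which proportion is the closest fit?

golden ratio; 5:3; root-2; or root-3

1818/1081 ≈ 1.682. Nearest candidates are 5:3 (1.667, off by 0.015) and root-3 (1.732, off by 0.050).

5:3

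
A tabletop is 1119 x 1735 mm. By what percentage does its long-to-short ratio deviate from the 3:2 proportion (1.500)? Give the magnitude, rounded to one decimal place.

Ratio = 1735 / 1119 ≈ 1.5505.
Ideal 3:2 = 1.5000. |1.5505 − 1.5000| / 1.5000 ≈ 3.37% → 3.4%.

3.4%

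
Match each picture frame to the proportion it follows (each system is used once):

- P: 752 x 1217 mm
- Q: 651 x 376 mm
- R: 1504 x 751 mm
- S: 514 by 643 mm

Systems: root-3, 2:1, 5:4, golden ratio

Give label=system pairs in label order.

Ratios: P ≈ 1.618; Q ≈ 1.731; R ≈ 2.003; S ≈ 1.251.
Targets: root-3 ≈ 1.732; 2:1 ≈ 2.000; 5:4 ≈ 1.250; golden ratio ≈ 1.618.

P=golden ratio, Q=root-3, R=2:1, S=5:4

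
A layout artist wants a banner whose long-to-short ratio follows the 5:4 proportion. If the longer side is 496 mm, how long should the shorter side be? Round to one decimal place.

5:4 = 1.25000.
Shorter side = 496 ÷ 1.25000 ≈ 396.800 → 396.8 mm.

396.8 mm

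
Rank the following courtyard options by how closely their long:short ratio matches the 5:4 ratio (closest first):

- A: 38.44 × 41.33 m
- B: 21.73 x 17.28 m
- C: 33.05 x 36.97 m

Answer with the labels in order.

B, C, A

A: 41.33/38.44 ≈ 1.075 → |1.075 − 1.250| = 0.175
B: 21.73/17.28 ≈ 1.258 → |1.258 − 1.250| = 0.008
C: 36.97/33.05 ≈ 1.119 → |1.119 − 1.250| = 0.131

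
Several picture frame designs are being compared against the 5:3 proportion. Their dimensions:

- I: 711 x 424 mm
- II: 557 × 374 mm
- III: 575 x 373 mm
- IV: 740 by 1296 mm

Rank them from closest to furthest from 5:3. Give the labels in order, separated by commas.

I: 711/424 ≈ 1.677 → |1.677 − 1.667| = 0.010
II: 557/374 ≈ 1.489 → |1.489 − 1.667| = 0.178
III: 575/373 ≈ 1.542 → |1.542 − 1.667| = 0.125
IV: 1296/740 ≈ 1.751 → |1.751 − 1.667| = 0.084

I, IV, III, II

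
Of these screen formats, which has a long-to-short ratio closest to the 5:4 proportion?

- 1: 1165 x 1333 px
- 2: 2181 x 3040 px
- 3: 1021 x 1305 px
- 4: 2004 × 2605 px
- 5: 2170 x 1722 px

5

Target 5:4 ≈ 1.250.
1: 1.144 (Δ0.106)  2: 1.394 (Δ0.144)  3: 1.278 (Δ0.028)  4: 1.300 (Δ0.050)  5: 1.260 (Δ0.010)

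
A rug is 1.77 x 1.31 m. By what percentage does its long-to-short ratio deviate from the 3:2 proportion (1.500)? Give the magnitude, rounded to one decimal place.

9.9%

Ratio = 1.77 / 1.31 ≈ 1.3511.
Ideal 3:2 = 1.5000. |1.3511 − 1.5000| / 1.5000 ≈ 9.93% → 9.9%.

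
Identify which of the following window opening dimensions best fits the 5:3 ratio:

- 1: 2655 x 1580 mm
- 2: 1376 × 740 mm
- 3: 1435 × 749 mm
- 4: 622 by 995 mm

Ratios (long/short): 1 ≈ 1.680; 2 ≈ 1.859; 3 ≈ 1.916; 4 ≈ 1.600.
5:3 ≈ 1.667; option 1 is nearest (Δ 0.013).

1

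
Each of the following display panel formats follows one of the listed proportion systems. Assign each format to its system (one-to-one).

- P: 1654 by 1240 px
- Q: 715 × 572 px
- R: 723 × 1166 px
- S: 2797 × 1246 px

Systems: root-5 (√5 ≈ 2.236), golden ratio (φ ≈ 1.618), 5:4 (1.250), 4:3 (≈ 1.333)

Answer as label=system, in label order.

Ratios: P ≈ 1.334; Q ≈ 1.250; R ≈ 1.613; S ≈ 2.245.
Targets: root-5 ≈ 2.236; golden ratio ≈ 1.618; 5:4 ≈ 1.250; 4:3 ≈ 1.333.

P=4:3, Q=5:4, R=golden ratio, S=root-5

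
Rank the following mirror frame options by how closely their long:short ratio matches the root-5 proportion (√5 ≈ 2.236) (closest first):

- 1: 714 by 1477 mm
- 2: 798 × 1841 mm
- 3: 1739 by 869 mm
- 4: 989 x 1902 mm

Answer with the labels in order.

1: 1477/714 ≈ 2.069 → |2.069 − 2.236| = 0.167
2: 1841/798 ≈ 2.307 → |2.307 − 2.236| = 0.071
3: 1739/869 ≈ 2.001 → |2.001 − 2.236| = 0.235
4: 1902/989 ≈ 1.923 → |1.923 − 2.236| = 0.313

2, 1, 3, 4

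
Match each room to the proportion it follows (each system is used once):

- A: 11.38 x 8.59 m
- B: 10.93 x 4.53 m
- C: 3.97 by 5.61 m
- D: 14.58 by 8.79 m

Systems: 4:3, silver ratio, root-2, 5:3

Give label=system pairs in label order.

A = 11.38/8.59 ≈ 1.325 → 4:3 (1.333)
B = 10.93/4.53 ≈ 2.413 → silver ratio (2.414)
C = 5.61/3.97 ≈ 1.413 → root-2 (1.414)
D = 14.58/8.79 ≈ 1.659 → 5:3 (1.667)

A=4:3, B=silver ratio, C=root-2, D=5:3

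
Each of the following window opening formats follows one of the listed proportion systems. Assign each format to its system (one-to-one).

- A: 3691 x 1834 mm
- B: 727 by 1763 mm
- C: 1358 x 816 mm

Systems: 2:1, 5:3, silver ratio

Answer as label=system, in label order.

A=2:1, B=silver ratio, C=5:3

Ratios: A ≈ 2.013; B ≈ 2.425; C ≈ 1.664.
Targets: 2:1 ≈ 2.000; 5:3 ≈ 1.667; silver ratio ≈ 2.414.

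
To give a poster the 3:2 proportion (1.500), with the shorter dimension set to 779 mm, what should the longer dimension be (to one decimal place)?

3:2 = 1.50000.
Longer side = 779 × 1.50000 ≈ 1168.500 → 1168.5 mm.

1168.5 mm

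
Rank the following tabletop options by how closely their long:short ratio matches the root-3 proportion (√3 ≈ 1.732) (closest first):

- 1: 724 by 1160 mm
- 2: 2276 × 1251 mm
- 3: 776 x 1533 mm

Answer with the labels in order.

Ratios: 1 = 1160 / 724 ≈ 1.602; 2 = 2276 / 1251 ≈ 1.819; 3 = 1533 / 776 ≈ 1.976.
|Δ from 1.732|: 1 0.130; 2 0.087; 3 0.244.

2, 1, 3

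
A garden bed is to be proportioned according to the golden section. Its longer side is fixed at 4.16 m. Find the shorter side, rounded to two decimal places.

golden ratio ≈ 1.61803.
Shorter side = 4.16 ÷ 1.61803 ≈ 2.5710 → 2.57 m.

2.57 m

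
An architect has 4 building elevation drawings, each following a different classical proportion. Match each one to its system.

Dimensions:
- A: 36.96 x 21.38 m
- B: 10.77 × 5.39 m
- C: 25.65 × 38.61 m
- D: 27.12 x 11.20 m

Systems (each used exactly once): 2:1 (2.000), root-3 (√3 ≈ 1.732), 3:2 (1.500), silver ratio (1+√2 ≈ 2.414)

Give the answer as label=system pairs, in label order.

Ratios: A ≈ 1.729; B ≈ 1.998; C ≈ 1.505; D ≈ 2.421.
Targets: 2:1 ≈ 2.000; root-3 ≈ 1.732; 3:2 ≈ 1.500; silver ratio ≈ 2.414.

A=root-3, B=2:1, C=3:2, D=silver ratio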